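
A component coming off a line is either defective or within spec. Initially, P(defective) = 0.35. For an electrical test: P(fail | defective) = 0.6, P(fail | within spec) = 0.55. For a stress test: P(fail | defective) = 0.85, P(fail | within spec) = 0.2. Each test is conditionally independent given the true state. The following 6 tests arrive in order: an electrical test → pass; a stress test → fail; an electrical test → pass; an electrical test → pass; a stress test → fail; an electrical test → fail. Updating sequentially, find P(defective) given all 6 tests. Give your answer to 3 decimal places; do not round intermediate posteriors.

After an electrical test='pass': P(defective) = 0.4·0.3500 / (0.4·0.3500 + 0.45·0.6500) ≈ 0.3237
After a stress test='fail': P(defective) = 0.85·0.3237 / (0.85·0.3237 + 0.2·0.6763) ≈ 0.6704
After an electrical test='pass': P(defective) = 0.4·0.6704 / (0.4·0.6704 + 0.45·0.3296) ≈ 0.6439
After an electrical test='pass': P(defective) = 0.4·0.6439 / (0.4·0.6439 + 0.45·0.3561) ≈ 0.6165
After a stress test='fail': P(defective) = 0.85·0.6165 / (0.85·0.6165 + 0.2·0.3835) ≈ 0.8723
After an electrical test='fail': P(defective) = 0.6·0.8723 / (0.6·0.8723 + 0.55·0.1277) ≈ 0.8817

0.882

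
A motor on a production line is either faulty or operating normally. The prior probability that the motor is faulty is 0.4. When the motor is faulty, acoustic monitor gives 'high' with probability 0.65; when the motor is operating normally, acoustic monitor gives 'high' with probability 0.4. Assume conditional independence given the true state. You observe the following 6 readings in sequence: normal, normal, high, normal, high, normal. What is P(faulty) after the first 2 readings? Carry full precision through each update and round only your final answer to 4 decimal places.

After 'normal': P(faulty) = 0.35·0.4000 / (0.35·0.4000 + 0.6·0.6000) ≈ 0.2800
After 'normal': P(faulty) = 0.35·0.2800 / (0.35·0.2800 + 0.6·0.7200) ≈ 0.1849

0.1849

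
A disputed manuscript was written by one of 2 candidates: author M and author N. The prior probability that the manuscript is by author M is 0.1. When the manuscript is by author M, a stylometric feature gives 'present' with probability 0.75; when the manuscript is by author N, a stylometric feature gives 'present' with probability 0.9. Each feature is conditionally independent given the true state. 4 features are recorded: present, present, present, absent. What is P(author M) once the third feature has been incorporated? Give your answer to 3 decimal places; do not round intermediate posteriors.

After 'present': P(author M) = 0.75·0.1000 / (0.75·0.1000 + 0.9·0.9000) ≈ 0.0847
After 'present': P(author M) = 0.75·0.0847 / (0.75·0.0847 + 0.9·0.9153) ≈ 0.0716
After 'present': P(author M) = 0.75·0.0716 / (0.75·0.0716 + 0.9·0.9284) ≈ 0.0604

0.060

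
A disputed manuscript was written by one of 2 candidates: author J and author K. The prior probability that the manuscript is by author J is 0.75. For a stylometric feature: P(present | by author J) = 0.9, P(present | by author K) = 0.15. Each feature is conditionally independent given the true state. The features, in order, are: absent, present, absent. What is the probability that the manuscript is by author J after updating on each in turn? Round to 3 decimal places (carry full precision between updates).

After 'absent': P(author J) = 0.1·0.7500 / (0.1·0.7500 + 0.85·0.2500) ≈ 0.2609
After 'present': P(author J) = 0.9·0.2609 / (0.9·0.2609 + 0.15·0.7391) ≈ 0.6792
After 'absent': P(author J) = 0.1·0.6792 / (0.1·0.6792 + 0.85·0.3208) ≈ 0.1994

0.199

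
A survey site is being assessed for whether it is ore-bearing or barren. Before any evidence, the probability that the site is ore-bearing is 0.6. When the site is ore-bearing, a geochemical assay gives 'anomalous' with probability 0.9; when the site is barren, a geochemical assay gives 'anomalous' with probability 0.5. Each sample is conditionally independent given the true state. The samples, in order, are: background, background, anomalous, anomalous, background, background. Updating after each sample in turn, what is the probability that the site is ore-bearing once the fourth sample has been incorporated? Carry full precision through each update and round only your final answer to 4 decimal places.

Apply Bayes' rule sequentially, carrying P(ore) forward.
After 'background': P(ore) = 0.1·0.6000 / (0.1·0.6000 + 0.5·0.4000) ≈ 0.2308
After 'background': P(ore) = 0.1·0.2308 / (0.1·0.2308 + 0.5·0.7692) ≈ 0.0566
After 'anomalous': P(ore) = 0.9·0.0566 / (0.9·0.0566 + 0.5·0.9434) ≈ 0.0975
After 'anomalous': P(ore) = 0.9·0.0975 / (0.9·0.0975 + 0.5·0.9025) ≈ 0.1628

0.1628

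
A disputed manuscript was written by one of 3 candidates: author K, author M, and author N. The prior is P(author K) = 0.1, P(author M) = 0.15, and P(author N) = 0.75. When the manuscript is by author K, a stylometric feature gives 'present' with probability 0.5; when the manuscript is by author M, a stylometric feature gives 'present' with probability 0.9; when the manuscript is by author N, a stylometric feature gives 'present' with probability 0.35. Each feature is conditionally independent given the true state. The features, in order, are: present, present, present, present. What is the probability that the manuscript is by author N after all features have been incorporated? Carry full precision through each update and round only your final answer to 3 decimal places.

Apply Bayes' rule sequentially, carrying P(author N) forward.
After 'present': normaliser = 0.5·0.1000 + 0.9·0.1500 + 0.35·0.7500; P(author K) ≈ 0.1117, P(author M) ≈ 0.3017, P(author N) ≈ 0.5866
After 'present': normaliser = 0.5·0.1117 + 0.9·0.3017 + 0.35·0.5866; P(author K) ≈ 0.1049, P(author M) ≈ 0.5097, P(author N) ≈ 0.3854
After 'present': normaliser = 0.5·0.1049 + 0.9·0.5097 + 0.35·0.3854; P(author K) ≈ 0.0812, P(author M) ≈ 0.7100, P(author N) ≈ 0.2088
After 'present': normaliser = 0.5·0.0812 + 0.9·0.7100 + 0.35·0.2088; P(author K) ≈ 0.0539, P(author M) ≈ 0.8490, P(author N) ≈ 0.0971

0.097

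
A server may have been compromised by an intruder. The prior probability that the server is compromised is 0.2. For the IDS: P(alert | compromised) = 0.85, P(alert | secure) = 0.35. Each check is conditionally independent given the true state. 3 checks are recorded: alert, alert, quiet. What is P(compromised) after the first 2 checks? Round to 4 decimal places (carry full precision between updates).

After 'alert': P(compromised) = 0.85·0.2000 / (0.85·0.2000 + 0.35·0.8000) ≈ 0.3778
After 'alert': P(compromised) = 0.85·0.3778 / (0.85·0.3778 + 0.35·0.6222) ≈ 0.5959

0.5959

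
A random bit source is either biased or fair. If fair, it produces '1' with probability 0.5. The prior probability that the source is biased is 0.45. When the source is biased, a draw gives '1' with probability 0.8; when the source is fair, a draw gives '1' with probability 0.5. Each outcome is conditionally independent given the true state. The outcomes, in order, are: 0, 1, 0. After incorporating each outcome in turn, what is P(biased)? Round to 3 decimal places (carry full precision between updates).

Each posterior becomes the prior for the next update.
After '0': P(biased) = 0.2·0.4500 / (0.2·0.4500 + 0.5·0.5500) ≈ 0.2466
After '1': P(biased) = 0.8·0.2466 / (0.8·0.2466 + 0.5·0.7534) ≈ 0.3437
After '0': P(biased) = 0.2·0.3437 / (0.2·0.3437 + 0.5·0.6563) ≈ 0.1732

0.173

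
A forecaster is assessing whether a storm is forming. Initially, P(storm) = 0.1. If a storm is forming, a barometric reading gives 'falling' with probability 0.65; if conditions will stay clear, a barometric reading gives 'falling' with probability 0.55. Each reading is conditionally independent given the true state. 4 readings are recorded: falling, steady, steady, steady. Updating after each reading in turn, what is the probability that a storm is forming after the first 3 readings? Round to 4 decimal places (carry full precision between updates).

0.0736

After 'falling': P(storm) = 0.65·0.1000 / (0.65·0.1000 + 0.55·0.9000) ≈ 0.1161
After 'steady': P(storm) = 0.35·0.1161 / (0.35·0.1161 + 0.45·0.8839) ≈ 0.0927
After 'steady': P(storm) = 0.35·0.0927 / (0.35·0.0927 + 0.45·0.9073) ≈ 0.0736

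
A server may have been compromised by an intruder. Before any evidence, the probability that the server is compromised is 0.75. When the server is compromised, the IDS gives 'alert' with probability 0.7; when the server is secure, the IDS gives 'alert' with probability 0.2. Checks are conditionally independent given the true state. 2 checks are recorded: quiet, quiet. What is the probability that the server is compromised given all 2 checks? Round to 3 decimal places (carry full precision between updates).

0.297

After 'quiet': P(compromised) = 0.3·0.7500 / (0.3·0.7500 + 0.8·0.2500) ≈ 0.5294
After 'quiet': P(compromised) = 0.3·0.5294 / (0.3·0.5294 + 0.8·0.4706) ≈ 0.2967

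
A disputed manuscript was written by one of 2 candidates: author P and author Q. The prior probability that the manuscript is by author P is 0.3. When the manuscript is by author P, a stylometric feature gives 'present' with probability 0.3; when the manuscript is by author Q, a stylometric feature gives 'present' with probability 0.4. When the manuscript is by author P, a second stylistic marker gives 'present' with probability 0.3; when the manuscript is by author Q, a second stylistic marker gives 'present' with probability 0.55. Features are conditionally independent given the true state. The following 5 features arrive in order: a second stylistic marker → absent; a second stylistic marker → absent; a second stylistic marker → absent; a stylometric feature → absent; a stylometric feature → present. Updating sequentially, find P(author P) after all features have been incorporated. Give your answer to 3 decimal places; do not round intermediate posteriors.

Each posterior becomes the prior for the next update.
After a second stylistic marker='absent': P(author P) = 0.7·0.3000 / (0.7·0.3000 + 0.45·0.7000) ≈ 0.4000
After a second stylistic marker='absent': P(author P) = 0.7·0.4000 / (0.7·0.4000 + 0.45·0.6000) ≈ 0.5091
After a second stylistic marker='absent': P(author P) = 0.7·0.5091 / (0.7·0.5091 + 0.45·0.4909) ≈ 0.6173
After a stylometric feature='absent': P(author P) = 0.7·0.6173 / (0.7·0.6173 + 0.6·0.3827) ≈ 0.6530
After a stylometric feature='present': P(author P) = 0.3·0.6530 / (0.3·0.6530 + 0.4·0.3470) ≈ 0.5853

0.585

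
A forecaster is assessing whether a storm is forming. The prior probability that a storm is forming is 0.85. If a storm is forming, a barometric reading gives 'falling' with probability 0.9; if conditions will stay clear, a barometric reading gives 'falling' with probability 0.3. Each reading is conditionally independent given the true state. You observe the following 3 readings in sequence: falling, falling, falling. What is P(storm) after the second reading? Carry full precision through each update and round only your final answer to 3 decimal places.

0.981

Apply Bayes' rule sequentially, carrying P(storm) forward.
After 'falling': P(storm) = 0.9·0.8500 / (0.9·0.8500 + 0.3·0.1500) ≈ 0.9444
After 'falling': P(storm) = 0.9·0.9444 / (0.9·0.9444 + 0.3·0.0556) ≈ 0.9808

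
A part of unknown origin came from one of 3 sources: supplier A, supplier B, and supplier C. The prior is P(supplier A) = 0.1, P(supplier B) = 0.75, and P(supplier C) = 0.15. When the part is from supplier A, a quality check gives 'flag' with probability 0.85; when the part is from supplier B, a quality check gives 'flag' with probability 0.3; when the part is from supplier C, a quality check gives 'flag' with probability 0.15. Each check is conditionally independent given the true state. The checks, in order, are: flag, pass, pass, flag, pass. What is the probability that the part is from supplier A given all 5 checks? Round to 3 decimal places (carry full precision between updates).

Apply Bayes' rule sequentially, carrying P(supplier A) forward.
After 'flag': normaliser = 0.85·0.1000 + 0.3·0.7500 + 0.15·0.1500; P(supplier A) ≈ 0.2556, P(supplier B) ≈ 0.6767, P(supplier C) ≈ 0.0677
After 'pass': normaliser = 0.15·0.2556 + 0.7·0.6767 + 0.85·0.0677; P(supplier A) ≈ 0.0673, P(supplier B) ≈ 0.8317, P(supplier C) ≈ 0.1010
After 'pass': normaliser = 0.15·0.0673 + 0.7·0.8317 + 0.85·0.1010; P(supplier A) ≈ 0.0149, P(supplier B) ≈ 0.8585, P(supplier C) ≈ 0.1266
After 'flag': normaliser = 0.85·0.0149 + 0.3·0.8585 + 0.15·0.1266; P(supplier A) ≈ 0.0438, P(supplier B) ≈ 0.8906, P(supplier C) ≈ 0.0657
After 'pass': normaliser = 0.15·0.0438 + 0.7·0.8906 + 0.85·0.0657; P(supplier A) ≈ 0.0096, P(supplier B) ≈ 0.9090, P(supplier C) ≈ 0.0814

0.010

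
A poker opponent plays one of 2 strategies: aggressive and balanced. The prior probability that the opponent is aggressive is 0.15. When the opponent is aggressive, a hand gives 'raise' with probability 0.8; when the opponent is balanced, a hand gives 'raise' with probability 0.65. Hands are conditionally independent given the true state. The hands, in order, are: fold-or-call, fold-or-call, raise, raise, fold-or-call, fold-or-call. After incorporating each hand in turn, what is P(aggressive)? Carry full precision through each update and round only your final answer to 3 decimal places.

After 'fold-or-call': P(aggressive) = 0.2·0.1500 / (0.2·0.1500 + 0.35·0.8500) ≈ 0.0916
After 'fold-or-call': P(aggressive) = 0.2·0.0916 / (0.2·0.0916 + 0.35·0.9084) ≈ 0.0545
After 'raise': P(aggressive) = 0.8·0.0545 / (0.8·0.0545 + 0.65·0.9455) ≈ 0.0662
After 'raise': P(aggressive) = 0.8·0.0662 / (0.8·0.0662 + 0.65·0.9338) ≈ 0.0803
After 'fold-or-call': P(aggressive) = 0.2·0.0803 / (0.2·0.0803 + 0.35·0.9197) ≈ 0.0475
After 'fold-or-call': P(aggressive) = 0.2·0.0475 / (0.2·0.0475 + 0.35·0.9525) ≈ 0.0277

0.028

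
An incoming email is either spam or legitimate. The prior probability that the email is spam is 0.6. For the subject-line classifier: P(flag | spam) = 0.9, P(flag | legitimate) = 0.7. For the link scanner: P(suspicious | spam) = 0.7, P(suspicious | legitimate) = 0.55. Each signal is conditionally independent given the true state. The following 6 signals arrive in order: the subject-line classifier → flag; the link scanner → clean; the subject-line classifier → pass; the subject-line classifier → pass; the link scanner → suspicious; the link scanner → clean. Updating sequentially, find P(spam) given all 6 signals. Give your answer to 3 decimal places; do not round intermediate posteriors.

After the subject-line classifier='flag': P(spam) = 0.9·0.6000 / (0.9·0.6000 + 0.7·0.4000) ≈ 0.6585
After the link scanner='clean': P(spam) = 0.3·0.6585 / (0.3·0.6585 + 0.45·0.3415) ≈ 0.5625
After the subject-line classifier='pass': P(spam) = 0.1·0.5625 / (0.1·0.5625 + 0.3·0.4375) ≈ 0.3000
After the subject-line classifier='pass': P(spam) = 0.1·0.3000 / (0.1·0.3000 + 0.3·0.7000) ≈ 0.1250
After the link scanner='suspicious': P(spam) = 0.7·0.1250 / (0.7·0.1250 + 0.55·0.8750) ≈ 0.1538
After the link scanner='clean': P(spam) = 0.3·0.1538 / (0.3·0.1538 + 0.45·0.8462) ≈ 0.1081

0.108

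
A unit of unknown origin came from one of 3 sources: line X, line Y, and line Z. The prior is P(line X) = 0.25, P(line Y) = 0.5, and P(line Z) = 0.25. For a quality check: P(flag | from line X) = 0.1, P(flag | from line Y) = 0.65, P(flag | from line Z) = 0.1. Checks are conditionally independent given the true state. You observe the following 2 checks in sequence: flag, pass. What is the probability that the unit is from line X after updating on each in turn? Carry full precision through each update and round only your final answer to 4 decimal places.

After 'flag': normaliser = 0.1·0.2500 + 0.65·0.5000 + 0.1·0.2500; P(line X) ≈ 0.0667, P(line Y) ≈ 0.8667, P(line Z) ≈ 0.0667
After 'pass': normaliser = 0.9·0.0667 + 0.35·0.8667 + 0.9·0.0667; P(line X) ≈ 0.1417, P(line Y) ≈ 0.7165, P(line Z) ≈ 0.1417

0.1417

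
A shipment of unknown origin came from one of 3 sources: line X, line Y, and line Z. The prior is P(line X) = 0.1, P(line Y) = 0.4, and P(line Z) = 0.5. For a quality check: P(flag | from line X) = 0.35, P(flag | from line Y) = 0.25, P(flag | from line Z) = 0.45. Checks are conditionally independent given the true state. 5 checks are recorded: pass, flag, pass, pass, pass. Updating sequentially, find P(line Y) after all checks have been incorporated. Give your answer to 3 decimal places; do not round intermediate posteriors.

After 'pass': normaliser = 0.65·0.1000 + 0.75·0.4000 + 0.55·0.5000; P(line X) ≈ 0.1016, P(line Y) ≈ 0.4688, P(line Z) ≈ 0.4297
After 'flag': normaliser = 0.35·0.1016 + 0.25·0.4688 + 0.45·0.4297; P(line X) ≈ 0.1027, P(line Y) ≈ 0.3386, P(line Z) ≈ 0.5587
After 'pass': normaliser = 0.65·0.1027 + 0.75·0.3386 + 0.55·0.5587; P(line X) ≈ 0.1063, P(line Y) ≈ 0.4044, P(line Z) ≈ 0.4893
After 'pass': normaliser = 0.65·0.1063 + 0.75·0.4044 + 0.55·0.4893; P(line X) ≈ 0.1077, P(line Y) ≈ 0.4728, P(line Z) ≈ 0.4195
After 'pass': normaliser = 0.65·0.1077 + 0.75·0.4728 + 0.55·0.4195; P(line X) ≈ 0.1068, P(line Y) ≈ 0.5411, P(line Z) ≈ 0.3521

0.541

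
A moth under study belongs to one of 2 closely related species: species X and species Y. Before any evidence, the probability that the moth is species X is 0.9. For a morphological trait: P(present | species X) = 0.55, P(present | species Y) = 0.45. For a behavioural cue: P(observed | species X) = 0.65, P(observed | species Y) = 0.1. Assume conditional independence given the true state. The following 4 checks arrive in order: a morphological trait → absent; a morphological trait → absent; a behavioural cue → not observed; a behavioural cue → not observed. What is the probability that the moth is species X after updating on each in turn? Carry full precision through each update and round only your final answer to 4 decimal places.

After a morphological trait='absent': P(species X) = 0.45·0.9000 / (0.45·0.9000 + 0.55·0.1000) ≈ 0.8804
After a morphological trait='absent': P(species X) = 0.45·0.8804 / (0.45·0.8804 + 0.55·0.1196) ≈ 0.8576
After a behavioural cue='not observed': P(species X) = 0.35·0.8576 / (0.35·0.8576 + 0.9·0.1424) ≈ 0.7009
After a behavioural cue='not observed': P(species X) = 0.35·0.7009 / (0.35·0.7009 + 0.9·0.2991) ≈ 0.4768

0.4768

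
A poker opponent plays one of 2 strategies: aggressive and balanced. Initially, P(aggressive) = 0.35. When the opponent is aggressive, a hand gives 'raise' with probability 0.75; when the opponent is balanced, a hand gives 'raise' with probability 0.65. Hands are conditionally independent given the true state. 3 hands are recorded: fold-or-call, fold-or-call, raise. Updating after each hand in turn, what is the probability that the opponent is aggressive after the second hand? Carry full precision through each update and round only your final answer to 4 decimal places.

0.2155

After 'fold-or-call': P(aggressive) = 0.25·0.3500 / (0.25·0.3500 + 0.35·0.6500) ≈ 0.2778
After 'fold-or-call': P(aggressive) = 0.25·0.2778 / (0.25·0.2778 + 0.35·0.7222) ≈ 0.2155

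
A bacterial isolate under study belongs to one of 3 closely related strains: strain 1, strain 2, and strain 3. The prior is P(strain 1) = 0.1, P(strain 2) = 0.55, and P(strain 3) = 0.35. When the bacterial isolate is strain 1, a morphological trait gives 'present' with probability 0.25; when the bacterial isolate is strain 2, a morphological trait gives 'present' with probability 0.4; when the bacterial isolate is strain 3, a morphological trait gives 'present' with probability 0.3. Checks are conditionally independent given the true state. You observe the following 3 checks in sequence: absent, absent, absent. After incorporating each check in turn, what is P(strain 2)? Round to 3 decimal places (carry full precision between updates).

Apply Bayes' rule sequentially, carrying P(strain 2) forward.
After 'absent': normaliser = 0.75·0.1000 + 0.6·0.5500 + 0.7·0.3500; P(strain 1) ≈ 0.1154, P(strain 2) ≈ 0.5077, P(strain 3) ≈ 0.3769
After 'absent': normaliser = 0.75·0.1154 + 0.6·0.5077 + 0.7·0.3769; P(strain 1) ≈ 0.1321, P(strain 2) ≈ 0.4651, P(strain 3) ≈ 0.4028
After 'absent': normaliser = 0.75·0.1321 + 0.6·0.4651 + 0.7·0.4028; P(strain 1) ≈ 0.1501, P(strain 2) ≈ 0.4227, P(strain 3) ≈ 0.4272

0.423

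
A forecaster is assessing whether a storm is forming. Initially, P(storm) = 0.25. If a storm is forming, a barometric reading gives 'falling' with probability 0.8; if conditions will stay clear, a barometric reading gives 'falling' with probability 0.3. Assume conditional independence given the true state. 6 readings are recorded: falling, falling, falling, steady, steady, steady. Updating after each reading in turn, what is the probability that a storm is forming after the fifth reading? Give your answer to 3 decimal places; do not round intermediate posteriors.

0.340

After 'falling': P(storm) = 0.8·0.2500 / (0.8·0.2500 + 0.3·0.7500) ≈ 0.4706
After 'falling': P(storm) = 0.8·0.4706 / (0.8·0.4706 + 0.3·0.5294) ≈ 0.7033
After 'falling': P(storm) = 0.8·0.7033 / (0.8·0.7033 + 0.3·0.2967) ≈ 0.8634
After 'steady': P(storm) = 0.2·0.8634 / (0.2·0.8634 + 0.7·0.1366) ≈ 0.6436
After 'steady': P(storm) = 0.2·0.6436 / (0.2·0.6436 + 0.7·0.3564) ≈ 0.3404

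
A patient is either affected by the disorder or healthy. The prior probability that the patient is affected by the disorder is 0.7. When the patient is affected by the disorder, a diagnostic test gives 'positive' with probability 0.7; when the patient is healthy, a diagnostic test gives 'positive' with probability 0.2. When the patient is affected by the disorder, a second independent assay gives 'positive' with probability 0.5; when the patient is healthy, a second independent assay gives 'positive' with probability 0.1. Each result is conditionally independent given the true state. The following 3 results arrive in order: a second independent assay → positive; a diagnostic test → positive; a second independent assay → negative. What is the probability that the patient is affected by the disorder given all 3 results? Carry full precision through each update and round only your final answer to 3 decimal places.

Each posterior becomes the prior for the next update.
After a second independent assay='positive': P(affected) = 0.5·0.7000 / (0.5·0.7000 + 0.1·0.3000) ≈ 0.9211
After a diagnostic test='positive': P(affected) = 0.7·0.9211 / (0.7·0.9211 + 0.2·0.0789) ≈ 0.9761
After a second independent assay='negative': P(affected) = 0.5·0.9761 / (0.5·0.9761 + 0.9·0.0239) ≈ 0.9578

0.958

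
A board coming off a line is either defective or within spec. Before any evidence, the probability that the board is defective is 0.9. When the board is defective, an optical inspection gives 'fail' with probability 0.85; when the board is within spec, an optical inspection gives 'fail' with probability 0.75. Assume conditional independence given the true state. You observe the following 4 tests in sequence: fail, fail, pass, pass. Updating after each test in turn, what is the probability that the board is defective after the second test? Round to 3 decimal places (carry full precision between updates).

0.920

After 'fail': P(defective) = 0.85·0.9000 / (0.85·0.9000 + 0.75·0.1000) ≈ 0.9107
After 'fail': P(defective) = 0.85·0.9107 / (0.85·0.9107 + 0.75·0.0893) ≈ 0.9204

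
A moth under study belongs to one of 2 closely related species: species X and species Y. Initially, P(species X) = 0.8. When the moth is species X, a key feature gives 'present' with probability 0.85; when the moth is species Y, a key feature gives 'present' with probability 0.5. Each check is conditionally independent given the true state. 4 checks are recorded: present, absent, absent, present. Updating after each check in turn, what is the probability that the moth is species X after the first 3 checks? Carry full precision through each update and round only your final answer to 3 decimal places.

After 'present': P(species X) = 0.85·0.8000 / (0.85·0.8000 + 0.5·0.2000) ≈ 0.8718
After 'absent': P(species X) = 0.15·0.8718 / (0.15·0.8718 + 0.5·0.1282) ≈ 0.6711
After 'absent': P(species X) = 0.15·0.6711 / (0.15·0.6711 + 0.5·0.3289) ≈ 0.3797

0.380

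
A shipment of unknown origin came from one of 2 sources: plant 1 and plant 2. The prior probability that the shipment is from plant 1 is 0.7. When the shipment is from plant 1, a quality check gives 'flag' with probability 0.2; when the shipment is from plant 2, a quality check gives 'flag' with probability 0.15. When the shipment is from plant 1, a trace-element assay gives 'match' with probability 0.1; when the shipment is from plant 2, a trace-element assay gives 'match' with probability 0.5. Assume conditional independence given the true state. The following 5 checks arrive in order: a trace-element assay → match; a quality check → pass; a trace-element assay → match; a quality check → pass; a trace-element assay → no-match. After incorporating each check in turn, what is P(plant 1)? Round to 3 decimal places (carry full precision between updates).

Apply Bayes' rule sequentially, carrying P(plant 1) forward.
After a trace-element assay='match': P(plant 1) = 0.1·0.7000 / (0.1·0.7000 + 0.5·0.3000) ≈ 0.3182
After a quality check='pass': P(plant 1) = 0.8·0.3182 / (0.8·0.3182 + 0.85·0.6818) ≈ 0.3052
After a trace-element assay='match': P(plant 1) = 0.1·0.3052 / (0.1·0.3052 + 0.5·0.6948) ≈ 0.0807
After a quality check='pass': P(plant 1) = 0.8·0.0807 / (0.8·0.0807 + 0.85·0.9193) ≈ 0.0764
After a trace-element assay='no-match': P(plant 1) = 0.9·0.0764 / (0.9·0.0764 + 0.5·0.9236) ≈ 0.1295

0.130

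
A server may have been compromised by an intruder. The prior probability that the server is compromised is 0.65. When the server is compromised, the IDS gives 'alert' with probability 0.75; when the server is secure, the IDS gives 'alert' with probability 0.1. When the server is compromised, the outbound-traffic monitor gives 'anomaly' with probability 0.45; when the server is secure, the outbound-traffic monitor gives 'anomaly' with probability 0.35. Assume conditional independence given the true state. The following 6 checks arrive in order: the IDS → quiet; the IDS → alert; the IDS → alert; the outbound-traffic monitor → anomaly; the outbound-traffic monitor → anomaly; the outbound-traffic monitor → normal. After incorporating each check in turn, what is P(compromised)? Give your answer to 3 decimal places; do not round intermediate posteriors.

0.976

After the IDS='quiet': P(compromised) = 0.25·0.6500 / (0.25·0.6500 + 0.9·0.3500) ≈ 0.3403
After the IDS='alert': P(compromised) = 0.75·0.3403 / (0.75·0.3403 + 0.1·0.6597) ≈ 0.7946
After the IDS='alert': P(compromised) = 0.75·0.7946 / (0.75·0.7946 + 0.1·0.2054) ≈ 0.9667
After the outbound-traffic monitor='anomaly': P(compromised) = 0.45·0.9667 / (0.45·0.9667 + 0.35·0.0333) ≈ 0.9739
After the outbound-traffic monitor='anomaly': P(compromised) = 0.45·0.9739 / (0.45·0.9739 + 0.35·0.0261) ≈ 0.9796
After the outbound-traffic monitor='normal': P(compromised) = 0.55·0.9796 / (0.55·0.9796 + 0.65·0.0204) ≈ 0.9760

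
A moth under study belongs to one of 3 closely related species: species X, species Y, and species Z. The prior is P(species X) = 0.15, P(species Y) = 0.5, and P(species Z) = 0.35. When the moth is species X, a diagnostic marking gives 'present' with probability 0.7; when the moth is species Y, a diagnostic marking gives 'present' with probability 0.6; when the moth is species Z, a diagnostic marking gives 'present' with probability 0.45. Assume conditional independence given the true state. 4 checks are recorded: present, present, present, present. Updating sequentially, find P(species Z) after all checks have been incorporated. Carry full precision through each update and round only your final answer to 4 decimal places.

Each posterior becomes the prior for the next update.
After 'present': normaliser = 0.7·0.1500 + 0.6·0.5000 + 0.45·0.3500; P(species X) ≈ 0.1867, P(species Y) ≈ 0.5333, P(species Z) ≈ 0.2800
After 'present': normaliser = 0.7·0.1867 + 0.6·0.5333 + 0.45·0.2800; P(species X) ≈ 0.2266, P(species Y) ≈ 0.5549, P(species Z) ≈ 0.2185
After 'present': normaliser = 0.7·0.2266 + 0.6·0.5549 + 0.45·0.2185; P(species X) ≈ 0.2689, P(species Y) ≈ 0.5644, P(species Z) ≈ 0.1667
After 'present': normaliser = 0.7·0.2689 + 0.6·0.5644 + 0.45·0.1667; P(species X) ≈ 0.3127, P(species Y) ≈ 0.5627, P(species Z) ≈ 0.1246

0.1246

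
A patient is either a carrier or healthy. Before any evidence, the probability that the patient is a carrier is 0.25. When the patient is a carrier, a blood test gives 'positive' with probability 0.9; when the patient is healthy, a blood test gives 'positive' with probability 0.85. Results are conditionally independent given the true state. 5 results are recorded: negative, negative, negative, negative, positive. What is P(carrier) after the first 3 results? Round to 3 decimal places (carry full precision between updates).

Apply Bayes' rule sequentially, carrying P(carrier) forward.
After 'negative': P(carrier) = 0.1·0.2500 / (0.1·0.2500 + 0.15·0.7500) ≈ 0.1818
After 'negative': P(carrier) = 0.1·0.1818 / (0.1·0.1818 + 0.15·0.8182) ≈ 0.1290
After 'negative': P(carrier) = 0.1·0.1290 / (0.1·0.1290 + 0.15·0.8710) ≈ 0.0899

0.090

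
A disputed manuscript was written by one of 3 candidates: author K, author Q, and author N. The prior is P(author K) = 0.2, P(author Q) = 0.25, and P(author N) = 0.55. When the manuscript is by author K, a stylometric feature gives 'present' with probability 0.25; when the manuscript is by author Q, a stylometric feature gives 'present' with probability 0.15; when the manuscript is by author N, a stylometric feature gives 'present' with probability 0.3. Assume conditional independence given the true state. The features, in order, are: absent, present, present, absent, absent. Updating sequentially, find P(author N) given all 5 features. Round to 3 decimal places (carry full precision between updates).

0.660

After 'absent': normaliser = 0.75·0.2000 + 0.85·0.2500 + 0.7·0.5500; P(author K) ≈ 0.2007, P(author Q) ≈ 0.2843, P(author N) ≈ 0.5151
After 'present': normaliser = 0.25·0.2007 + 0.15·0.2843 + 0.3·0.5151; P(author K) ≈ 0.2028, P(author Q) ≈ 0.1724, P(author N) ≈ 0.6247
After 'present': normaliser = 0.25·0.2028 + 0.15·0.1724 + 0.3·0.6247; P(author K) ≈ 0.1921, P(author Q) ≈ 0.0980, P(author N) ≈ 0.7100
After 'absent': normaliser = 0.75·0.1921 + 0.85·0.0980 + 0.7·0.7100; P(author K) ≈ 0.1989, P(author Q) ≈ 0.1150, P(author N) ≈ 0.6861
After 'absent': normaliser = 0.75·0.1989 + 0.85·0.1150 + 0.7·0.6861; P(author K) ≈ 0.2051, P(author Q) ≈ 0.1344, P(author N) ≈ 0.6605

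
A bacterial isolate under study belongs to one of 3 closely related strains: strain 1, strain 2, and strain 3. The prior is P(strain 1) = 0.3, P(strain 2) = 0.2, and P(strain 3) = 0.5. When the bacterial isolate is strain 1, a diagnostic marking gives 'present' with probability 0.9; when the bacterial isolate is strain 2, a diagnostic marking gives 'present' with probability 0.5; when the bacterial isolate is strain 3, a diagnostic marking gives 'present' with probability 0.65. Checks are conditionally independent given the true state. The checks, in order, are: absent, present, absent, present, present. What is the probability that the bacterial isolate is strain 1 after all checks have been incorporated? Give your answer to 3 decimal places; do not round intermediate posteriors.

0.087

Each posterior becomes the prior for the next update.
After 'absent': normaliser = 0.1·0.3000 + 0.5·0.2000 + 0.35·0.5000; P(strain 1) ≈ 0.0984, P(strain 2) ≈ 0.3279, P(strain 3) ≈ 0.5738
After 'present': normaliser = 0.9·0.0984 + 0.5·0.3279 + 0.65·0.5738; P(strain 1) ≈ 0.1415, P(strain 2) ≈ 0.2621, P(strain 3) ≈ 0.5963
After 'absent': normaliser = 0.1·0.1415 + 0.5·0.2621 + 0.35·0.5963; P(strain 1) ≈ 0.0400, P(strain 2) ≈ 0.3703, P(strain 3) ≈ 0.5897
After 'present': normaliser = 0.9·0.0400 + 0.5·0.3703 + 0.65·0.5897; P(strain 1) ≈ 0.0595, P(strain 2) ≈ 0.3063, P(strain 3) ≈ 0.6341
After 'present': normaliser = 0.9·0.0595 + 0.5·0.3063 + 0.65·0.6341; P(strain 1) ≈ 0.0866, P(strain 2) ≈ 0.2474, P(strain 3) ≈ 0.6660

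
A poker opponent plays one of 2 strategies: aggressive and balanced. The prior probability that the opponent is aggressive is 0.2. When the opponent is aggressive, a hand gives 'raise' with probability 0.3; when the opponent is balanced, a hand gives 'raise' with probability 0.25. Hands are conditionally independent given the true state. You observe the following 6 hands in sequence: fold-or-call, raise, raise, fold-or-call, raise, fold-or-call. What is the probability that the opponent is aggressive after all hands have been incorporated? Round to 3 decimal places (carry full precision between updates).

0.260

After 'fold-or-call': P(aggressive) = 0.7·0.2000 / (0.7·0.2000 + 0.75·0.8000) ≈ 0.1892
After 'raise': P(aggressive) = 0.3·0.1892 / (0.3·0.1892 + 0.25·0.8108) ≈ 0.2188
After 'raise': P(aggressive) = 0.3·0.2188 / (0.3·0.2188 + 0.25·0.7812) ≈ 0.2515
After 'fold-or-call': P(aggressive) = 0.7·0.2515 / (0.7·0.2515 + 0.75·0.7485) ≈ 0.2387
After 'raise': P(aggressive) = 0.3·0.2387 / (0.3·0.2387 + 0.25·0.7613) ≈ 0.2734
After 'fold-or-call': P(aggressive) = 0.7·0.2734 / (0.7·0.2734 + 0.75·0.7266) ≈ 0.2599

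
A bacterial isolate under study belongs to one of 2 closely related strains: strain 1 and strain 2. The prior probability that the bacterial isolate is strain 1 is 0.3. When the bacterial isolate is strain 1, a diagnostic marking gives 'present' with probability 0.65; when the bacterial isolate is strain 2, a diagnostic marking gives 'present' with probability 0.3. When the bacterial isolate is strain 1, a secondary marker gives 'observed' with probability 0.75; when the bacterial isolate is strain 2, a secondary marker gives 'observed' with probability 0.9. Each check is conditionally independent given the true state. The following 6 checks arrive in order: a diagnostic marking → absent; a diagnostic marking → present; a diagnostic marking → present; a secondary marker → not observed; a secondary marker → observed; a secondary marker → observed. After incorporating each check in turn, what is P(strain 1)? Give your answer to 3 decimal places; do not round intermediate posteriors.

After a diagnostic marking='absent': P(strain 1) = 0.35·0.3000 / (0.35·0.3000 + 0.7·0.7000) ≈ 0.1765
After a diagnostic marking='present': P(strain 1) = 0.65·0.1765 / (0.65·0.1765 + 0.3·0.8235) ≈ 0.3171
After a diagnostic marking='present': P(strain 1) = 0.65·0.3171 / (0.65·0.3171 + 0.3·0.6829) ≈ 0.5015
After a secondary marker='not observed': P(strain 1) = 0.25·0.5015 / (0.25·0.5015 + 0.1·0.4985) ≈ 0.7155
After a secondary marker='observed': P(strain 1) = 0.75·0.7155 / (0.75·0.7155 + 0.9·0.2845) ≈ 0.6770
After a secondary marker='observed': P(strain 1) = 0.75·0.6770 / (0.75·0.6770 + 0.9·0.3230) ≈ 0.6359

0.636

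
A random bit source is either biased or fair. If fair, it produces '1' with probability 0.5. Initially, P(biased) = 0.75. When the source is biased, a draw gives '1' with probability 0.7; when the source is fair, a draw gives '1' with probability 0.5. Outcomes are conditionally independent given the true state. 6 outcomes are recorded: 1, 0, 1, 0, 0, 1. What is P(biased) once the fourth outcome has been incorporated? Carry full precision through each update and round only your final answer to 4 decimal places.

Each posterior becomes the prior for the next update.
After '1': P(biased) = 0.7·0.7500 / (0.7·0.7500 + 0.5·0.2500) ≈ 0.8077
After '0': P(biased) = 0.3·0.8077 / (0.3·0.8077 + 0.5·0.1923) ≈ 0.7159
After '1': P(biased) = 0.7·0.7159 / (0.7·0.7159 + 0.5·0.2841) ≈ 0.7792
After '0': P(biased) = 0.3·0.7792 / (0.3·0.7792 + 0.5·0.2208) ≈ 0.6792

0.6792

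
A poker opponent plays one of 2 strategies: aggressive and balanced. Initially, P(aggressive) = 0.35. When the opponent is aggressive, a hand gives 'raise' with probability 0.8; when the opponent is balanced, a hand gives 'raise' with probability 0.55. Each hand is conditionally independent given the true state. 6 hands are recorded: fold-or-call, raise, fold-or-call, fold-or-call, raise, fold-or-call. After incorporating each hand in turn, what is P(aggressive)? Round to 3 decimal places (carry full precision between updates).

After 'fold-or-call': P(aggressive) = 0.2·0.3500 / (0.2·0.3500 + 0.45·0.6500) ≈ 0.1931
After 'raise': P(aggressive) = 0.8·0.1931 / (0.8·0.1931 + 0.55·0.8069) ≈ 0.2582
After 'fold-or-call': P(aggressive) = 0.2·0.2582 / (0.2·0.2582 + 0.45·0.7418) ≈ 0.1340
After 'fold-or-call': P(aggressive) = 0.2·0.1340 / (0.2·0.1340 + 0.45·0.8660) ≈ 0.0643
After 'raise': P(aggressive) = 0.8·0.0643 / (0.8·0.0643 + 0.55·0.9357) ≈ 0.0909
After 'fold-or-call': P(aggressive) = 0.2·0.0909 / (0.2·0.0909 + 0.45·0.9091) ≈ 0.0426

0.043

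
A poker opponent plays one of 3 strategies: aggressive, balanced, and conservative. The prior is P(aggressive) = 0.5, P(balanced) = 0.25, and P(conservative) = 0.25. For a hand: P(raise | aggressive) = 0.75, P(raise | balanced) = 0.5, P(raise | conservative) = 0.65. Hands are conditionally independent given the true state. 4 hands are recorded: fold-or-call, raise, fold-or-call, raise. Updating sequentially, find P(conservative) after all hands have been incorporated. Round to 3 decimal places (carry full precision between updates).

0.280

After 'fold-or-call': normaliser = 0.25·0.5000 + 0.5·0.2500 + 0.35·0.2500; P(aggressive) ≈ 0.3704, P(balanced) ≈ 0.3704, P(conservative) ≈ 0.2593
After 'raise': normaliser = 0.75·0.3704 + 0.5·0.3704 + 0.65·0.2593; P(aggressive) ≈ 0.4399, P(balanced) ≈ 0.2933, P(conservative) ≈ 0.2669
After 'fold-or-call': normaliser = 0.25·0.4399 + 0.5·0.2933 + 0.35·0.2669; P(aggressive) ≈ 0.3142, P(balanced) ≈ 0.4189, P(conservative) ≈ 0.2669
After 'raise': normaliser = 0.75·0.3142 + 0.5·0.4189 + 0.65·0.2669; P(aggressive) ≈ 0.3810, P(balanced) ≈ 0.3386, P(conservative) ≈ 0.2804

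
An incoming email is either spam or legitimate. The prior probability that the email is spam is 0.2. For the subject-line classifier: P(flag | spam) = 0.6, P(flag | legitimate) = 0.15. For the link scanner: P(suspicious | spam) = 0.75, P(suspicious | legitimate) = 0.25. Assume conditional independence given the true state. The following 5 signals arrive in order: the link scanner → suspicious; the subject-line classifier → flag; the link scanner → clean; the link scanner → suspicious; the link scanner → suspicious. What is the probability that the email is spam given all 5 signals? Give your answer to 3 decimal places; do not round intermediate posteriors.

0.900

After the link scanner='suspicious': P(spam) = 0.75·0.2000 / (0.75·0.2000 + 0.25·0.8000) ≈ 0.4286
After the subject-line classifier='flag': P(spam) = 0.6·0.4286 / (0.6·0.4286 + 0.15·0.5714) ≈ 0.7500
After the link scanner='clean': P(spam) = 0.25·0.7500 / (0.25·0.7500 + 0.75·0.2500) ≈ 0.5000
After the link scanner='suspicious': P(spam) = 0.75·0.5000 / (0.75·0.5000 + 0.25·0.5000) ≈ 0.7500
After the link scanner='suspicious': P(spam) = 0.75·0.7500 / (0.75·0.7500 + 0.25·0.2500) ≈ 0.9000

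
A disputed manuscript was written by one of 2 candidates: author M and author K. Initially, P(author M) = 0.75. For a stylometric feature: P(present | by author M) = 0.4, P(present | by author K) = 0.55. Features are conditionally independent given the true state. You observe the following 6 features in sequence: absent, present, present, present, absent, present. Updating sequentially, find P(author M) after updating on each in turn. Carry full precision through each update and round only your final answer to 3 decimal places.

0.599

After 'absent': P(author M) = 0.6·0.7500 / (0.6·0.7500 + 0.45·0.2500) ≈ 0.8000
After 'present': P(author M) = 0.4·0.8000 / (0.4·0.8000 + 0.55·0.2000) ≈ 0.7442
After 'present': P(author M) = 0.4·0.7442 / (0.4·0.7442 + 0.55·0.2558) ≈ 0.6790
After 'present': P(author M) = 0.4·0.6790 / (0.4·0.6790 + 0.55·0.3210) ≈ 0.6061
After 'absent': P(author M) = 0.6·0.6061 / (0.6·0.6061 + 0.45·0.3939) ≈ 0.6723
After 'present': P(author M) = 0.4·0.6723 / (0.4·0.6723 + 0.55·0.3277) ≈ 0.5987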